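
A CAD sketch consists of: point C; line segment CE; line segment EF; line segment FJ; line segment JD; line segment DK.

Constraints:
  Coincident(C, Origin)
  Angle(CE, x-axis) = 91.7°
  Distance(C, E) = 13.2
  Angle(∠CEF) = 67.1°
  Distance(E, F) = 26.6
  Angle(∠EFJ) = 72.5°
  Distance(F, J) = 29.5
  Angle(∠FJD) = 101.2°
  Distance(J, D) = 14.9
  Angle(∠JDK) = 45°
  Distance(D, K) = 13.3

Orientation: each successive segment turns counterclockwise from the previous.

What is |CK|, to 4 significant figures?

10.14

∠FJD = 101.2° gives JD at 30.90° from the x-axis; with |JD| = 14.9, D = (7.985, -12.12). ∠JDK = 45.0° gives DK at 165.9° from the x-axis; with |DK| = 13.3, K = (-4.914, -8.875). Then |CK| = |K − C| = 10.14.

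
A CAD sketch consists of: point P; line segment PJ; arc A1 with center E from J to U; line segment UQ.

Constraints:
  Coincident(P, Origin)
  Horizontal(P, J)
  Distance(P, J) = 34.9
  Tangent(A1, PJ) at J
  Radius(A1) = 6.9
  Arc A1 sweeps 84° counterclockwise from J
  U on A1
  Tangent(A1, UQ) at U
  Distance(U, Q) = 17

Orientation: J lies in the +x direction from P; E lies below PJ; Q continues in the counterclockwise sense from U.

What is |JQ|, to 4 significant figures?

24.65

P is at the origin; PJ is horizontal with |PJ| = 34.9 and J on the +x side, so J = (34.90, 0.000). A1 meets PJ tangentially, so EJ is at right angles to PJ, so E = J + (0, -6.9) = (34.90, -6.900). On A1, J sits at bearing 90° from E; an 84° counterclockwise sweep puts U at bearing 174°, so U = E + 6.9·(cos 174°, sin 174°) = (28.04, -6.179). A1 meets UQ tangentially, so EU is at right angles to UQ, so UQ runs along (−sin 174°, cos 174°); with |UQ| = 17.0, Q = (26.26, -23.09). Then |JQ| = |Q − J| = 24.65.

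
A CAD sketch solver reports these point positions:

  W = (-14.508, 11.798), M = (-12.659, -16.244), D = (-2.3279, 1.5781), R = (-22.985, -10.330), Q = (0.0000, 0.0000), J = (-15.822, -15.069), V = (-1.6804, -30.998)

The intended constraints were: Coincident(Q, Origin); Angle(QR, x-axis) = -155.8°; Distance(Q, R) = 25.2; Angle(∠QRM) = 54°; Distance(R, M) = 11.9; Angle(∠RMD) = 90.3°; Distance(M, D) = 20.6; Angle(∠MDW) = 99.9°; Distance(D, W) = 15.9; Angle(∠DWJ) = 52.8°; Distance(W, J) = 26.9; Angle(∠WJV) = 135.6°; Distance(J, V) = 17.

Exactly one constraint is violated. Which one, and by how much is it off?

Distance(J, V) = 17 — off by 4.30.

Q = (0.00, 0.00) ✓; QR at -155.8° ✓; |QR| = 25.20 ✓; ∠QRM = 54.00° ✓; |RM| = 11.90 ✓; ∠RMD = 90.30° ✓; |MD| = 20.60 ✓; ∠MDW = 99.90° ✓; |DW| = 15.90 ✓; ∠DWJ = 52.80° ✓; |WJ| = 26.90 ✓; ∠WJV = 135.6° ✓; |JV| = 21.30 ✗.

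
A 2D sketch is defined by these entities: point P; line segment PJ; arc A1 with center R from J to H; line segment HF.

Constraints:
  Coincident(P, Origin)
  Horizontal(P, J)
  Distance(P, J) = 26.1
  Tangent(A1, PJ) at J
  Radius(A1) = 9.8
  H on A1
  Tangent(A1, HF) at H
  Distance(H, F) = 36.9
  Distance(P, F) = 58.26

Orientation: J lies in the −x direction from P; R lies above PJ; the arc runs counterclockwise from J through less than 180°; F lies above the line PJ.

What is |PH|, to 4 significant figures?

22.51

Checks: P.y = 0.00, J.y = 0.00 ✓; |RH| = 9.800 ✓; ∠(RH, HF) = 90.00° ✓; |HF| = 36.90 ✓; |PF| = 58.26 ✓.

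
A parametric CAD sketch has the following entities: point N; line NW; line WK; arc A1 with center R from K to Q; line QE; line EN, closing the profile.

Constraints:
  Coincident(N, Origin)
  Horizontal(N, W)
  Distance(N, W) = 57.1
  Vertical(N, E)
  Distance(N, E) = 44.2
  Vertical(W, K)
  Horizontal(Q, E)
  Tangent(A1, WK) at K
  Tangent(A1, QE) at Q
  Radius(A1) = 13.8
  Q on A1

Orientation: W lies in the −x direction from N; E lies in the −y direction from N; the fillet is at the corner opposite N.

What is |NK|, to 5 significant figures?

64.688

N is at the origin; NW is horizontal with |NW| = 57.1 and W on the −x side, so W = (-57.100, 0.0000). NE is vertical with |NE| = 44.2 and E on the −y side, so E = (0.0000, -44.200). The virtual corner opposite N is at (-57.100, -44.200). Since A1 is tangent to WK there, RK ⟂ WK and since A1 is tangent to QE there, RQ ⟂ QE, with radius 13.8, so the center R sits 13.8 in from both sides at R = (-43.300, -30.400). That places the tangent points at K = (-57.100, -30.400) on WK and Q = (-43.300, -44.200) on QE. Then |NK| = |K − N| = 64.688.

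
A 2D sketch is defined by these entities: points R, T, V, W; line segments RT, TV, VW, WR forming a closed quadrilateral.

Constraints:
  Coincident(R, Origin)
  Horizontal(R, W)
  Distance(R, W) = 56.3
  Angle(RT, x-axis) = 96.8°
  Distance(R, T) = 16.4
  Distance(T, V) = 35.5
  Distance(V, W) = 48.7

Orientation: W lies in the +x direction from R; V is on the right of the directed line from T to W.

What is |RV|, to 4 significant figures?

19.98

Checks: |TV| = 35.50 ✓; |VW| = 48.70 ✓.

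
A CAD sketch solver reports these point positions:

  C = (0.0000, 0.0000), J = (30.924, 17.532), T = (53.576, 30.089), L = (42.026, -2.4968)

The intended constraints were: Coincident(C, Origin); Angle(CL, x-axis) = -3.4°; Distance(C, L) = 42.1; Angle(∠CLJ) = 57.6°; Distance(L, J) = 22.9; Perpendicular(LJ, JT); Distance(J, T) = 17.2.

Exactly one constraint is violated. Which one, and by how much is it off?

Distance(J, T) = 17.2 — off by 8.70.

C = (0.00, 0.00) ✓; CL at -3.400° ✓; |CL| = 42.10 ✓; ∠CLJ = 57.60° ✓; |LJ| = 22.90 ✓; ∠(LJ, JT) = 90.00° ✓; |JT| = 25.90 ✗.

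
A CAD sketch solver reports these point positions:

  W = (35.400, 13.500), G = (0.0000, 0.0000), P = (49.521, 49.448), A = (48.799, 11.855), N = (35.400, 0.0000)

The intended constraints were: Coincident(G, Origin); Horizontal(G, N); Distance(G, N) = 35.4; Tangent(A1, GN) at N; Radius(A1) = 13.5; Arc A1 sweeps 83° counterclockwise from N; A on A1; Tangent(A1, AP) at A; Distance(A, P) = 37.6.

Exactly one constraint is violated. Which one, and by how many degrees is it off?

Tangent(A1, AP) at A — off by 5.90°.

G = (0.00, 0.00) ✓; G.y = 0.00, N.y = 0.00 ✓; |GN| = 35.40 ✓; ∠(WN, NG) = 90.00° ✓; |WN| = 13.50 ✓; bearing(W→A) − bearing(W→N) = 83.00° ✓; |WA| = 13.50 ✓; ∠(WA, AP) = 84.10° ✗; |AP| = 37.60 ✓.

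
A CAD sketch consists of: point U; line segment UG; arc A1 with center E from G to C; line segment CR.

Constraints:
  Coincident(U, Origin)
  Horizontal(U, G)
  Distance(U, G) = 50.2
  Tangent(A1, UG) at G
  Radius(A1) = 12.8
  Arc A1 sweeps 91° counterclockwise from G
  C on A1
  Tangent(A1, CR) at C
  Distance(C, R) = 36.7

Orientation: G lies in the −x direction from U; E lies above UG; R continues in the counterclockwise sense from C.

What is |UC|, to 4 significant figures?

39.60

U is at the origin; U and G share the same y with |UG| = 50.2 and G on the −x side, so G = (-50.20, 0.000). Since A1 is tangent to UG there, EG ⟂ UG, so E = G + (0, 12.8) = (-50.20, 12.80). On A1, G sits at bearing -90° from E; a 91° counterclockwise sweep puts C at bearing 1°, so C = E + 12.8·(cos 1°, sin 1°) = (-37.40, 13.02). Then |UC| = |C − U| = 39.60.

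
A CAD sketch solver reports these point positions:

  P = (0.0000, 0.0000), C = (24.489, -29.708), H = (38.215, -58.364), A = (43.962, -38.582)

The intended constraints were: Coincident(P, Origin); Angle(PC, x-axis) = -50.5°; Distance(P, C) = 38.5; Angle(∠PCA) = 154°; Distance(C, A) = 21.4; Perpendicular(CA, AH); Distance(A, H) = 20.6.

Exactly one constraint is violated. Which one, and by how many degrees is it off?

Perpendicular(CA, AH) — off by 8.30°.

P = (0.00, 0.00) ✓; PC at -50.50° ✓; |PC| = 38.50 ✓; ∠PCA = 154.0° ✓; |CA| = 21.40 ✓; ∠(CA, AH) = 81.70° ✗; |AH| = 20.60 ✓.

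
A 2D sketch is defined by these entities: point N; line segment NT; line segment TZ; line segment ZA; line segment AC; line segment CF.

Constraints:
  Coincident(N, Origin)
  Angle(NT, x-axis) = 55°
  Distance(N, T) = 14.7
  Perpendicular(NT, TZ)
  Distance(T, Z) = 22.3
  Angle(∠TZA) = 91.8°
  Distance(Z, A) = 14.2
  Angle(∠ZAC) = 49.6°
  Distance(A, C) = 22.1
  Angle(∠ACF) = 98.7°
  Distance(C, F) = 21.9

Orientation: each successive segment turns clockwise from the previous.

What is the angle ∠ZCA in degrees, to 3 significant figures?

40.0°

N is at the origin; NT runs at 55.0° with length 14.7, so T = (8.43, 12.0). The perpendicularity gives TZ at right angles to NT, so TZ runs at -35.0°; with |TZ| = 22.3, Z = (26.7, -0.749). ∠TZA = 91.8° gives ZA at -123° from the x-axis; with |ZA| = 14.2, A = (18.9, -12.6). ∠ZAC = 49.6° gives AC at 106° from the x-axis; with |AC| = 22.1, C = (12.7, 8.57). Then cos ∠ZCA = CZ·CA / (|CZ||CA|), giving 40.0°.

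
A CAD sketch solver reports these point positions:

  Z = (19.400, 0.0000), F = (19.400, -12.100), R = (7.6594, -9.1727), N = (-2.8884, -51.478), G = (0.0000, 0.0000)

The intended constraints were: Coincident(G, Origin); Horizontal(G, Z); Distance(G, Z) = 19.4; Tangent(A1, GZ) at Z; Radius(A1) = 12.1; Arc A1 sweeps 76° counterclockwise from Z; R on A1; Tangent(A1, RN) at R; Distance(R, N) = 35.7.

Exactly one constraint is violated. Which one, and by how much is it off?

Distance(R, N) = 35.7 — off by 7.90.

G = (0.00, 0.00) ✓; G.y = 0.00, Z.y = 0.00 ✓; |GZ| = 19.40 ✓; ∠(FZ, ZG) = 90.00° ✓; |FZ| = 12.10 ✓; bearing(F→R) − bearing(F→Z) = 76.00° ✓; |FR| = 12.10 ✓; ∠(FR, RN) = 90.00° ✓; |RN| = 43.60 ✗.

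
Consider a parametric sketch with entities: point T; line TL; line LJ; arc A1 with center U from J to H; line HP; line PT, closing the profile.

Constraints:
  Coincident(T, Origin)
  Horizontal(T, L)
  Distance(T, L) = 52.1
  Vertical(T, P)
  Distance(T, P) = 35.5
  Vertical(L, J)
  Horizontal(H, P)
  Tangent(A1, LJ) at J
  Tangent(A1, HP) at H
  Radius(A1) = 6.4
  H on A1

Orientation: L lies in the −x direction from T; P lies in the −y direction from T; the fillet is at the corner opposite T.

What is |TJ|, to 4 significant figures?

59.68

The virtual corner opposite T is at (-52.10, -35.50). The tangent condition forces UJ to be normal to LJ and tangency of A1 to HP means the radius UH is perpendicular to HP, with radius 6.4, so the center U sits 6.4 in from both sides at U = (-45.70, -29.10). That places the tangent points at J = (-52.10, -29.10) on LJ and H = (-45.70, -35.50) on HP. Then |TJ| = |J − T| = 59.68.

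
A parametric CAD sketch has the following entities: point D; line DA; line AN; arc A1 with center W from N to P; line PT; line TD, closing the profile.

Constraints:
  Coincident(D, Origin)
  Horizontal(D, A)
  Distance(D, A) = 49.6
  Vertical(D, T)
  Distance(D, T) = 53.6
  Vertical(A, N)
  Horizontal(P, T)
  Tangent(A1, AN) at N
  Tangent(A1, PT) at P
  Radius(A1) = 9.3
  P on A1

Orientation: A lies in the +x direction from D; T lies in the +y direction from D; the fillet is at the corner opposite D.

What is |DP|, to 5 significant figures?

67.060

D is at the origin; DA is horizontal with |DA| = 49.6 and A on the +x side, so A = (49.600, 0.0000). DT is vertical with |DT| = 53.6 and T on the +y side, so T = (0.0000, 53.600). The virtual corner opposite D is at (49.600, 53.600). Since A1 is tangent to AN there, WN ⟂ AN and the tangent condition forces WP to be normal to PT, with radius 9.3, so the center W sits 9.3 in from both sides at W = (40.300, 44.300). That places the tangent points at N = (49.600, 44.300) on AN and P = (40.300, 53.600) on PT. Then |DP| = |P − D| = 67.060.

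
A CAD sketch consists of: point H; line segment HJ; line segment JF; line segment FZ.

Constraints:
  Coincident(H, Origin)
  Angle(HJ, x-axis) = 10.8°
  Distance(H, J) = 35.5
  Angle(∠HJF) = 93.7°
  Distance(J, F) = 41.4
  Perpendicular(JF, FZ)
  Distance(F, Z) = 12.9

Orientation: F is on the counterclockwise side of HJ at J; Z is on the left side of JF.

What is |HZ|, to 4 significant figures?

49.16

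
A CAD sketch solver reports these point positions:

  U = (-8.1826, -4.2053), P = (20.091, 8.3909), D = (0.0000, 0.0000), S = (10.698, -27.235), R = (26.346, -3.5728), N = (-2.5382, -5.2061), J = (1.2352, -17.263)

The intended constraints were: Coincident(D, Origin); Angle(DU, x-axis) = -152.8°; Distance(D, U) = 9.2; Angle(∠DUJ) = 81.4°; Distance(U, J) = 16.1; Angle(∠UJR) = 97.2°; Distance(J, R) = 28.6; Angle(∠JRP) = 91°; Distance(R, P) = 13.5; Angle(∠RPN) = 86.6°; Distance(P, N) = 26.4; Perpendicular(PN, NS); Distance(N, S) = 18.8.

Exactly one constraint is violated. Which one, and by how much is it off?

Distance(N, S) = 18.8 — off by 6.90.

D = (0.00, 0.00) ✓; DU at -152.8° ✓; |DU| = 9.200 ✓; ∠DUJ = 81.40° ✓; |UJ| = 16.10 ✓; ∠UJR = 97.20° ✓; |JR| = 28.60 ✓; ∠JRP = 91.00° ✓; |RP| = 13.50 ✓; ∠RPN = 86.60° ✓; |PN| = 26.40 ✓; ∠(PN, NS) = 90.00° ✓; |NS| = 25.70 ✗.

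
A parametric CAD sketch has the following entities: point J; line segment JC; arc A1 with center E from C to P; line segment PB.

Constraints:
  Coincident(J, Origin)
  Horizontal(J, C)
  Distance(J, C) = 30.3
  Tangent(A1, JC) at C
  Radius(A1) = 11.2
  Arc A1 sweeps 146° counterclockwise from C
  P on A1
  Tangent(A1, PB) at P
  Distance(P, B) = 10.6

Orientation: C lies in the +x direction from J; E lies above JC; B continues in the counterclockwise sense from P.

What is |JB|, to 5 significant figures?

38.329

On A1, C sits at bearing -90° from E; a 146° counterclockwise sweep puts P at bearing 56°, so P = E + 11.2·(cos 56°, sin 56°) = (36.563, 20.485). Since A1 is tangent to PB there, EP ⟂ PB, so PB runs along (−sin 56°, cos 56°); with |PB| = 10.6, B = (27.775, 26.413). Then |JB| = |B − J| = 38.329.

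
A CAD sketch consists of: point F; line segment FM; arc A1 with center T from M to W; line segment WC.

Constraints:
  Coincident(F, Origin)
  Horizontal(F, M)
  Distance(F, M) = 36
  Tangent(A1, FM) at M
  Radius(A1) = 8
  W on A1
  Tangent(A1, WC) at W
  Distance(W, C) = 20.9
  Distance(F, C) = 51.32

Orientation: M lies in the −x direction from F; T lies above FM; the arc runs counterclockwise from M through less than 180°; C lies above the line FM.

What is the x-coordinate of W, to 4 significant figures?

-29.56

Checks: F = (0.00, 0.00) ✓; |TW| = 8.000 ✓; ∠(TW, WC) = 90.00° ✓; |WC| = 20.90 ✓; |FC| = 51.32 ✓.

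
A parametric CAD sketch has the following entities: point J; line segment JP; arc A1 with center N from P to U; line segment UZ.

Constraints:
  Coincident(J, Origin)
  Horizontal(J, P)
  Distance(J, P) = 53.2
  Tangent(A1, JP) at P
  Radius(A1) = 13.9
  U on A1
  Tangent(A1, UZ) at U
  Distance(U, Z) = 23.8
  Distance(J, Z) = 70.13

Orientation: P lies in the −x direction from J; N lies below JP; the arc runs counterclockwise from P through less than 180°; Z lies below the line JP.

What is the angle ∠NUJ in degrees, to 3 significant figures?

6.62°

Checks: |NU| = 13.90 ✓; ∠(NU, UZ) = 90.00° ✓; |UZ| = 23.80 ✓; |JZ| = 70.13 ✓.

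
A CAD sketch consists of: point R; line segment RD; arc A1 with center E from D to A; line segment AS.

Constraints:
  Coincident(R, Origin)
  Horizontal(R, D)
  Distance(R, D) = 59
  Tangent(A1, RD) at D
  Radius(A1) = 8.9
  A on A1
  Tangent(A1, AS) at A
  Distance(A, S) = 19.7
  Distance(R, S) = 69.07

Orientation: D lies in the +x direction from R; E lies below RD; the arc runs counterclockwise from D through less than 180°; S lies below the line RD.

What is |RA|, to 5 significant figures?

53.278

Checks: ∠(ED, DR) = 90.00° ✓; |ED| = 8.900 ✓; |EA| = 8.900 ✓; ∠(EA, AS) = 90.00° ✓; |AS| = 19.70 ✓; |RS| = 69.07 ✓.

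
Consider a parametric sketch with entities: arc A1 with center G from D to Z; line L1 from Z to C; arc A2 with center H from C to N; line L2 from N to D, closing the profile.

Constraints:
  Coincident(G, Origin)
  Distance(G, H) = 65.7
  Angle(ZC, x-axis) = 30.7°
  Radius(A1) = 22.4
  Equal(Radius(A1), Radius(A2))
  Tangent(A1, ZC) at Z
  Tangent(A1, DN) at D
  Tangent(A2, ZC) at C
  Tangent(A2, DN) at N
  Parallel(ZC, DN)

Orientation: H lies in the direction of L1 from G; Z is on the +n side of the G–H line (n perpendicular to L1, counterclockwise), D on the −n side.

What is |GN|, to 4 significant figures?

69.41

The slot axis is L1's direction at 30.7°, so u = (cos 30.7°, sin 30.7°) = (0.8599, 0.5105) and n = (−sin 30.7°, cos 30.7°) = (-0.5105, 0.8599). G is at the origin and H lies 65.7 along u from G, so H = 65.7·u = (56.49, 33.54). Tangency of A1 to both parallel lines with radius 22.4 puts Z and D at G ± 22.4·n: Z = (-11.44, 19.26), D = (11.44, -19.26). Equal radii place C and N the same way about H: C = H + 22.4·n = (45.06, 52.80), N = H − 22.4·n = (67.93, 14.28). Then |GN| = |N − G| = 69.41.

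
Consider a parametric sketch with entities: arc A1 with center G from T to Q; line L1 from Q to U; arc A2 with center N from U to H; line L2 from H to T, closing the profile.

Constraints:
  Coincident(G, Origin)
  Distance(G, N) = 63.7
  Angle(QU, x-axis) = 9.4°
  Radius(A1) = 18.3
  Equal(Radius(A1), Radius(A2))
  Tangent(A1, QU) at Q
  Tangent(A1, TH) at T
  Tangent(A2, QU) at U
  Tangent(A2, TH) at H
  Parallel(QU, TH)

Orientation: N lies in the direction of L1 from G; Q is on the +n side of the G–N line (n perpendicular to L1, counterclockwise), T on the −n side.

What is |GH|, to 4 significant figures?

66.28

The slot axis is L1's direction at 9.4°, so u = (cos 9.4°, sin 9.4°) = (0.9866, 0.1633) and n = (−sin 9.4°, cos 9.4°) = (-0.1633, 0.9866). G is at the origin and N lies 63.7 along u from G, so N = 63.7·u = (62.84, 10.40). Tangency of A1 to both parallel lines with radius 18.3 puts Q and T at G ± 18.3·n: Q = (-2.989, 18.05), T = (2.989, -18.05). Equal radii place U and H the same way about N: U = N + 18.3·n = (59.86, 28.46), H = N − 18.3·n = (65.83, -7.650). Then |GH| = |H − G| = 66.28.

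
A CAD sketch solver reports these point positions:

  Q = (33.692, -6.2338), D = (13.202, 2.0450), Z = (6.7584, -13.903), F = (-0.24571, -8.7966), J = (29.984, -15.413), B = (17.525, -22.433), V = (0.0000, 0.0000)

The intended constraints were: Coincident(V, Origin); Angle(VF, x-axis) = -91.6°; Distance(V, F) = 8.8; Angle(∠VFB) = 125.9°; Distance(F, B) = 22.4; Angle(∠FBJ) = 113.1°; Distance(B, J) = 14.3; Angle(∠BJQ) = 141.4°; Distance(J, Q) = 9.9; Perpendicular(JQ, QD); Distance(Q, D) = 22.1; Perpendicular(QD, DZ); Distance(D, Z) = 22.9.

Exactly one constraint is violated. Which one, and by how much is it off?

Distance(D, Z) = 22.9 — off by 5.70.

V = (0.00, 0.00) ✓; VF at -91.60° ✓; |VF| = 8.800 ✓; ∠VFB = 125.9° ✓; |FB| = 22.40 ✓; ∠FBJ = 113.1° ✓; |BJ| = 14.30 ✓; ∠BJQ = 141.4° ✓; |JQ| = 9.900 ✓; ∠(JQ, QD) = 90.00° ✓; |QD| = 22.10 ✓; ∠(QD, DZ) = 90.00° ✓; |DZ| = 17.20 ✗.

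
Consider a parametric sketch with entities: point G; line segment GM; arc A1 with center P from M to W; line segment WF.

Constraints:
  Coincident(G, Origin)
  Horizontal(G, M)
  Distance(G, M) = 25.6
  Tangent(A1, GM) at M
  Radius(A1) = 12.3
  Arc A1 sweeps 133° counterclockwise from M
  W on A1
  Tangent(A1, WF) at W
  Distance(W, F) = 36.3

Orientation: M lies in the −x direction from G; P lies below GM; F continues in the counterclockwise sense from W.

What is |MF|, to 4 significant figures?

49.80

G is at the origin; GM is horizontal with |GM| = 25.6 and M on the −x side, so M = (-25.60, 0.000). Since A1 is tangent to GM there, PM ⟂ GM, so P = M + (0, -12.3) = (-25.60, -12.30). On A1, M sits at bearing 90° from P; a 133° counterclockwise sweep puts W at bearing 223°, so W = P + 12.3·(cos 223°, sin 223°) = (-34.60, -20.69). The tangent condition forces PW to be normal to WF, so WF runs along (−sin 223°, cos 223°); with |WF| = 36.3, F = (-9.839, -47.24). Then |MF| = |F − M| = 49.80.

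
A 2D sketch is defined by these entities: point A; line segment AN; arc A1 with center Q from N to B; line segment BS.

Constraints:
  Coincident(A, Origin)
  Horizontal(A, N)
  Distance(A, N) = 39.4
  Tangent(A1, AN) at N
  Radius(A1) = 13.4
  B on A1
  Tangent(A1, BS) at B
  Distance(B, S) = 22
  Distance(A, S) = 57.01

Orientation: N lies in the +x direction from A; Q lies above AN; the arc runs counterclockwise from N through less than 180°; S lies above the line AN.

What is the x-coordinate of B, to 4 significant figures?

51.38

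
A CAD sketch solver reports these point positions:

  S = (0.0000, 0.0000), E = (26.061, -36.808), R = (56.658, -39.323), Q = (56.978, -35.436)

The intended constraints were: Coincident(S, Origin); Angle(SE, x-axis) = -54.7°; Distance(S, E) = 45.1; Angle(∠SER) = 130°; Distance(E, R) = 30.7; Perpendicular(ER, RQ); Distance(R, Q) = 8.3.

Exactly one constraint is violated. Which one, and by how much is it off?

Distance(R, Q) = 8.3 — off by 4.40.

S = (0.00, 0.00) ✓; SE at -54.70° ✓; |SE| = 45.10 ✓; ∠SER = 130.0° ✓; |ER| = 30.70 ✓; ∠(ER, RQ) = 89.99° ✓; |RQ| = 3.900 ✗.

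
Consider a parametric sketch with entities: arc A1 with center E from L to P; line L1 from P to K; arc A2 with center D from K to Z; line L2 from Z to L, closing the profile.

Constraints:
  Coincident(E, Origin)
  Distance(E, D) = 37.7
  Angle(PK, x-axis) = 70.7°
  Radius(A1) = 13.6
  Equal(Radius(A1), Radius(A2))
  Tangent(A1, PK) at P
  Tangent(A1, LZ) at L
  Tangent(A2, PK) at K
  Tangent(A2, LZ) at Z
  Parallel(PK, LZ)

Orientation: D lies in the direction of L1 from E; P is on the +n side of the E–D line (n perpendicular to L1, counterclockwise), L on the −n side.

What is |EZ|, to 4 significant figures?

40.08

The slot axis is L1's direction at 70.7°, so u = (cos 70.7°, sin 70.7°) = (0.3305, 0.9438) and n = (−sin 70.7°, cos 70.7°) = (-0.9438, 0.3305). E is at the origin and D lies 37.7 along u from E, so D = 37.7·u = (12.46, 35.58). Tangency of A1 to both parallel lines with radius 13.6 puts P and L at E ± 13.6·n: P = (-12.84, 4.495), L = (12.84, -4.495). Equal radii place K and Z the same way about D: K = D + 13.6·n = (-0.3753, 40.08), Z = D − 13.6·n = (25.30, 31.09). Then |EZ| = |Z − E| = 40.08.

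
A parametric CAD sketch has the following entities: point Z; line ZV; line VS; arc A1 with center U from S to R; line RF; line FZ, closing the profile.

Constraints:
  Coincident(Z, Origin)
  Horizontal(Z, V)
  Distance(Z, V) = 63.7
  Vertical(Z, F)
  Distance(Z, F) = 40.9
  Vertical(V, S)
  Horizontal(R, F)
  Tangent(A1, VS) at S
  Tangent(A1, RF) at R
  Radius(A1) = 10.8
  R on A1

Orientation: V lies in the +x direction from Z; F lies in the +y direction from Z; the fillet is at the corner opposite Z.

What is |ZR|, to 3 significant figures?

66.9

The virtual corner opposite Z is at (63.7, 40.9). Since A1 is tangent to VS there, US ⟂ VS and tangency of A1 to RF means the radius UR is perpendicular to RF, with radius 10.8, so the center U sits 10.8 in from both sides at U = (52.9, 30.1). That places the tangent points at S = (63.7, 30.1) on VS and R = (52.9, 40.9) on RF. Then |ZR| = |R − Z| = 66.9.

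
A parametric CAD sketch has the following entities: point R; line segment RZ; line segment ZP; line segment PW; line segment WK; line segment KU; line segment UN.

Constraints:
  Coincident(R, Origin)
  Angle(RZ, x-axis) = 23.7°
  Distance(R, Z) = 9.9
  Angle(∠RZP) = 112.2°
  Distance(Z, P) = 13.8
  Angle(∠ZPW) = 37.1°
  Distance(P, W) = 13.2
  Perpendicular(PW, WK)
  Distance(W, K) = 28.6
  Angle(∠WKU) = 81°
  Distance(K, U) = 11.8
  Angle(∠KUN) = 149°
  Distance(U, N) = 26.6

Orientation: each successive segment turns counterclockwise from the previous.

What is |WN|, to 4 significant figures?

33.46

∠WKU = 81.0° gives KU at 63.40° from the x-axis; with |KU| = 11.8, U = (29.56, 0.9439). ∠KUN = 149.0° gives UN at 94.40° from the x-axis; with |UN| = 26.6, N = (27.52, 27.47). Then |WN| = |N − W| = 33.46.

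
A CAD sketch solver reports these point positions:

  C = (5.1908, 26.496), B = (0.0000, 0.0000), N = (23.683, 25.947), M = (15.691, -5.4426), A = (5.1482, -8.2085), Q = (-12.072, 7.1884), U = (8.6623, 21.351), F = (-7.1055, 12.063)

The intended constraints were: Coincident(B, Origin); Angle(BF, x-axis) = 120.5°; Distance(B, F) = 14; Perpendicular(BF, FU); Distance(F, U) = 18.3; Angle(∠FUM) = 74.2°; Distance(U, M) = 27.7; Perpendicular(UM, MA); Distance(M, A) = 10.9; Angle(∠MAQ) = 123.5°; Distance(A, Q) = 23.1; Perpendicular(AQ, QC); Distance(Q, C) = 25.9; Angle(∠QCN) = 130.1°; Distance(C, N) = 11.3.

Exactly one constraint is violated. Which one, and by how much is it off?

Distance(C, N) = 11.3 — off by 7.20.

B = (0.00, 0.00) ✓; BF at 120.5° ✓; |BF| = 14.00 ✓; ∠(BF, FU) = 90.00° ✓; |FU| = 18.30 ✓; ∠FUM = 74.20° ✓; |UM| = 27.70 ✓; ∠(UM, MA) = 90.00° ✓; |MA| = 10.90 ✓; ∠MAQ = 123.5° ✓; |AQ| = 23.10 ✓; ∠(AQ, QC) = 90.00° ✓; |QC| = 25.90 ✓; ∠QCN = 130.1° ✓; |CN| = 18.50 ✗.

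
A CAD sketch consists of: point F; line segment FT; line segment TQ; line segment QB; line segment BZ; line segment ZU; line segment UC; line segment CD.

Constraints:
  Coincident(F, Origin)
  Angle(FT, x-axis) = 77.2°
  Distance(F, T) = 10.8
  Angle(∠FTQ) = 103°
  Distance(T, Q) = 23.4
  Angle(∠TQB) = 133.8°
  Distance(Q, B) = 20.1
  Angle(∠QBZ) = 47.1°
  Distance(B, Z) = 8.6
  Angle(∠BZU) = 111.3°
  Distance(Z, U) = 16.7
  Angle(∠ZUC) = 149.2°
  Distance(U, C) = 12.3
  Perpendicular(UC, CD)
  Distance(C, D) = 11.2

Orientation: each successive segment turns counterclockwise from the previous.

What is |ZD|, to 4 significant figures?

26.78

∠ZUC = 149.2° gives UC at 72.80° from the x-axis; with |UC| = 12.3, C = (-13.78, 32.77). UC is perpendicular to CD, so CD runs at 162.8°; with |CD| = 11.2, D = (-24.48, 36.08). Then |ZD| = |D − Z| = 26.78.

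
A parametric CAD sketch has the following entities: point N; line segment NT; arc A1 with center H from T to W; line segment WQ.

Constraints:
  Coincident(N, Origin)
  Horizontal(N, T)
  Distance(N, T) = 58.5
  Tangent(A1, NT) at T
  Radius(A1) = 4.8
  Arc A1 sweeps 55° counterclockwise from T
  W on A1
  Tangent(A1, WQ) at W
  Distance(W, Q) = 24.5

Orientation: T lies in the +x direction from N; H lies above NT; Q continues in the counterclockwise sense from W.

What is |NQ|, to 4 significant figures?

79.62

N is at the origin; NT is horizontal with |NT| = 58.5 and T on the +x side, so T = (58.50, 0.000). The tangent condition forces HT to be normal to NT, so H = T + (0, 4.8) = (58.50, 4.800). On A1, T sits at bearing -90° from H; a 55° counterclockwise sweep puts W at bearing -35°, so W = H + 4.8·(cos -35°, sin -35°) = (62.43, 2.047). A1 meets WQ tangentially, so HW is at right angles to WQ, so WQ runs along (−sin -35°, cos -35°); with |WQ| = 24.5, Q = (76.48, 22.12). Then |NQ| = |Q − N| = 79.62.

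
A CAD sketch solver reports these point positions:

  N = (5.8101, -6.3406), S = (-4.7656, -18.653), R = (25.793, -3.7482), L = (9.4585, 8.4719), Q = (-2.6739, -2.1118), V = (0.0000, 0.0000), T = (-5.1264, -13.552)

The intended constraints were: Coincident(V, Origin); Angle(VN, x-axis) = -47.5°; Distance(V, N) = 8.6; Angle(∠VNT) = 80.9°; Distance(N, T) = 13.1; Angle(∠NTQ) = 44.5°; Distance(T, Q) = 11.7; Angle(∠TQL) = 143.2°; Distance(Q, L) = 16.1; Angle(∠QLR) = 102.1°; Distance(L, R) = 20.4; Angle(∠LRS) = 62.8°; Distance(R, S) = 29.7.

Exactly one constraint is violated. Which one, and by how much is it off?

Distance(R, S) = 29.7 — off by 4.30.

V = (0.00, 0.00) ✓; VN at -47.50° ✓; |VN| = 8.600 ✓; ∠VNT = 80.90° ✓; |NT| = 13.10 ✓; ∠NTQ = 44.50° ✓; |TQ| = 11.70 ✓; ∠TQL = 143.2° ✓; |QL| = 16.10 ✓; ∠QLR = 102.1° ✓; |LR| = 20.40 ✓; ∠LRS = 62.80° ✓; |RS| = 34.00 ✗.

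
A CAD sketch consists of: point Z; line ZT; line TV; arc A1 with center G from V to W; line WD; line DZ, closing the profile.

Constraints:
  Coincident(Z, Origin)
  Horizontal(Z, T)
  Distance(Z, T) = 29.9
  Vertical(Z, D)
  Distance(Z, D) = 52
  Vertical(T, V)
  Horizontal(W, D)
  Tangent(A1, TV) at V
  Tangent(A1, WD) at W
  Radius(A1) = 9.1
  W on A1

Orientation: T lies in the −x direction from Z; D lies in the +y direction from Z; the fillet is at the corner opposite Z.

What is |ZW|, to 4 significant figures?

56.01

The virtual corner opposite Z is at (-29.90, 52.00). Since A1 is tangent to TV there, GV ⟂ TV and the tangent condition forces GW to be normal to WD, with radius 9.1, so the center G sits 9.1 in from both sides at G = (-20.80, 42.90). That places the tangent points at V = (-29.90, 42.90) on TV and W = (-20.80, 52.00) on WD. Then |ZW| = |W − Z| = 56.01.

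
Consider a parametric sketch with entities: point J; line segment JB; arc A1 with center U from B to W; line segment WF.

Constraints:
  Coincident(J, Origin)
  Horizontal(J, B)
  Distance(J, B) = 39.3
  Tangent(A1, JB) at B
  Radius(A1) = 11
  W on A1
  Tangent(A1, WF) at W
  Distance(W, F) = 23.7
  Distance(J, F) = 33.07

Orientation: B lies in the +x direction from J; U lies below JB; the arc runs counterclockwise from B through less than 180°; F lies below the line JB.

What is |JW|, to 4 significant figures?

30.09

Checks: |UW| = 11.00 ✓; ∠(UW, WF) = 90.00° ✓; |WF| = 23.70 ✓; |JF| = 33.07 ✓.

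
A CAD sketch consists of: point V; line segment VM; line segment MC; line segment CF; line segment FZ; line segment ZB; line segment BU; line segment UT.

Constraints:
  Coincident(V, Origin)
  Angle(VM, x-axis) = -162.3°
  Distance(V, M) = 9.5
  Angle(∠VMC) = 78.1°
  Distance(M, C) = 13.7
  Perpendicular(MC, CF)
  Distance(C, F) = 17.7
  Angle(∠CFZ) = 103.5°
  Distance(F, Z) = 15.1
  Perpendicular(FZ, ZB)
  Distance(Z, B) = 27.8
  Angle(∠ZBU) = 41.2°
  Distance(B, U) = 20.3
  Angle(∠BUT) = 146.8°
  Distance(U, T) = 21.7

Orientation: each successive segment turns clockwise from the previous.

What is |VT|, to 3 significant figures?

22.6

∠ZBU = 41.2° gives BU at 60.5° from the x-axis; with |BU| = 20.3, U = (-4.08, 6.76). ∠BUT = 146.8° gives UT at 27.3° from the x-axis; with |UT| = 21.7, T = (15.2, 16.7). Then |VT| = |T − V| = 22.6.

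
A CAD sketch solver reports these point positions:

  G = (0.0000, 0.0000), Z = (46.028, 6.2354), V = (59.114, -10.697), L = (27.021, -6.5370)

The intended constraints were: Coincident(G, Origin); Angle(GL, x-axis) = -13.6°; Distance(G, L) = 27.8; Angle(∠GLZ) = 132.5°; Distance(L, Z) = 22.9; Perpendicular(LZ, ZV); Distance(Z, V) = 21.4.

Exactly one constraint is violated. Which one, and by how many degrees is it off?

Perpendicular(LZ, ZV) — off by 3.80°.

G = (0.00, 0.00) ✓; GL at -13.60° ✓; |GL| = 27.80 ✓; ∠GLZ = 132.5° ✓; |LZ| = 22.90 ✓; ∠(LZ, ZV) = 86.20° ✗; |ZV| = 21.40 ✓.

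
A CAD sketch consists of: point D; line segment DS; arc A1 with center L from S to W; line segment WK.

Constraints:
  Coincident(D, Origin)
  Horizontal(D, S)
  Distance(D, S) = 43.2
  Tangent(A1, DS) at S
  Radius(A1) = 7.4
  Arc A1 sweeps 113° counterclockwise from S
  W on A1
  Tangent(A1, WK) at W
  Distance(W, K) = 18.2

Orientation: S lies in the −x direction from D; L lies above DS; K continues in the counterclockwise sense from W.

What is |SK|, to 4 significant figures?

27.05

D is at the origin; D and S share the same y with |DS| = 43.2 and S on the −x side, so S = (-43.20, 0.000). Tangency of A1 to DS means the radius LS is perpendicular to DS, so L = S + (0, 7.4) = (-43.20, 7.400). On A1, S sits at bearing -90° from L; a 113° counterclockwise sweep puts W at bearing 23°, so W = L + 7.4·(cos 23°, sin 23°) = (-36.39, 10.29). The tangent condition forces LW to be normal to WK, so WK runs along (−sin 23°, cos 23°); with |WK| = 18.2, K = (-43.50, 27.04). Then |SK| = |K − S| = 27.05.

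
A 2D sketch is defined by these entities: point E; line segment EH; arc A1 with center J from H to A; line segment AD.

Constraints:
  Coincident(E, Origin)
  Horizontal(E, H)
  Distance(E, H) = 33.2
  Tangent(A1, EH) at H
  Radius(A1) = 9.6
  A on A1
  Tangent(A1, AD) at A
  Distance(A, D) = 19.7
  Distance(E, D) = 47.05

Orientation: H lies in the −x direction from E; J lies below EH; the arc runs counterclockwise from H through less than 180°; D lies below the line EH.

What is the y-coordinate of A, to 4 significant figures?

-13.08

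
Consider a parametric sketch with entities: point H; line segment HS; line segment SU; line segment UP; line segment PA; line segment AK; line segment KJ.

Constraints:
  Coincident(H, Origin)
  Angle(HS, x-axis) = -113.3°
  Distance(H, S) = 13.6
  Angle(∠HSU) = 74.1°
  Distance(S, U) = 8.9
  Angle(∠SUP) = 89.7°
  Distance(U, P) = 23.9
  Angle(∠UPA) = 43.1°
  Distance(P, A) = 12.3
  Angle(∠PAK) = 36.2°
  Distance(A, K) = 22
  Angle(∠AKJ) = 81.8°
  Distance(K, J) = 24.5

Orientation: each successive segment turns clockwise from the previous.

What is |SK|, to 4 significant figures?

29.13

∠UPA = 43.1° gives PA at -86.40° from the x-axis; with |PA| = 12.3, A = (3.698, -0.6997). ∠PAK = 36.2° gives AK at 129.8° from the x-axis; with |AK| = 22.0, K = (-10.38, 16.20). Then |SK| = |K − S| = 29.13.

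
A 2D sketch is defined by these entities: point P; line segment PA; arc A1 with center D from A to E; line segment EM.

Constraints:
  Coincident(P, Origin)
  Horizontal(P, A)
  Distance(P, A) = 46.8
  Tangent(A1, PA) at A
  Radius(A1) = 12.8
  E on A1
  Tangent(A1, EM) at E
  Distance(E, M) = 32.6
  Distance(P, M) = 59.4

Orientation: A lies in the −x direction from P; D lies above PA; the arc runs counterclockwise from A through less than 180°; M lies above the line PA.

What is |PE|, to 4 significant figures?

36.81

Checks: |DE| = 12.80 ✓; ∠(DE, EM) = 90.00° ✓; |EM| = 32.60 ✓; |PM| = 59.40 ✓.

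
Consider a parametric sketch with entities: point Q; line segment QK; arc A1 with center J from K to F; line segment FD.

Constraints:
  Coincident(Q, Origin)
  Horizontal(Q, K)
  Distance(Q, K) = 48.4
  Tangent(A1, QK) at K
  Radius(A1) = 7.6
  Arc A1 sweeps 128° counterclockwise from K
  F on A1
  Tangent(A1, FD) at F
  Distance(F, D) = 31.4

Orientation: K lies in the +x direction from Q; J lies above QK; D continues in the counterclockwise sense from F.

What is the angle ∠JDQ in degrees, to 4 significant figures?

67.83°

Q is at the origin; Q and K share the same y with |QK| = 48.4 and K on the +x side, so K = (48.40, 0.000). Tangency of A1 to QK means the radius JK is perpendicular to QK, so J = K + (0, 7.6) = (48.40, 7.600). On A1, K sits at bearing -90° from J; a 128° counterclockwise sweep puts F at bearing 38°, so F = J + 7.6·(cos 38°, sin 38°) = (54.39, 12.28). A1 meets FD tangentially, so JF is at right angles to FD, so FD runs along (−sin 38°, cos 38°); with |FD| = 31.4, D = (35.06, 37.02). Then cos ∠JDQ = DJ·DQ / (|DJ||DQ|), giving 67.83°.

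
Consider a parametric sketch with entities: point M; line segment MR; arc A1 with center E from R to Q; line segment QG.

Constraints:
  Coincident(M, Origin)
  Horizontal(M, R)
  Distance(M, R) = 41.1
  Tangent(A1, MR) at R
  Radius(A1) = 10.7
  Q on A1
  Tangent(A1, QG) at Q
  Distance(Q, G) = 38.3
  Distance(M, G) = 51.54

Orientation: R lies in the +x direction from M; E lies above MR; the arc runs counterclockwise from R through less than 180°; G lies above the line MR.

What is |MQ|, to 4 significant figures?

52.16

M is at the origin; MR is horizontal with |MR| = 41.1 and R on the +x side, so R = (41.10, 0.000). Tangency of A1 to MR means the radius ER is perpendicular to MR, so E = R + (0, 10.7) = (41.10, 10.70). Since EQ ⟂ QG (tangency), |EG| = √(10.7² + 38.3²) = 39.77 regardless of where Q sits on A1. So G lies on both circle(M, 51.54) and circle(E, 39.77); the above-MR intersection is G = (23.01, 46.12). Q is the foot of the tangent from G: Q = (48.97, 17.95).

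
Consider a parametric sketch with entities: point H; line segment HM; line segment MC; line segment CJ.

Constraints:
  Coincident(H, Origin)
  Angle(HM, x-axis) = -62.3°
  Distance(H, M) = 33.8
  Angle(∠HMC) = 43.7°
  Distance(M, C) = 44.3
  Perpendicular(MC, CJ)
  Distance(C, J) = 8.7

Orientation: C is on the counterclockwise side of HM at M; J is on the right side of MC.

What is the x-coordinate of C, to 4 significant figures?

27.92

H is at the origin; HM runs at -62.3° with length 33.8, so M = 33.8·(cos -62.3°, sin -62.3°) = (15.71, -29.93). ∠HMC = 43.7°, so MC runs at -62.3° + (180° − 43.7°) = 74.00° from the x-axis; with |MC| = 44.3, C = M + 44.3·(cos 74.00°, sin 74.00°) = (27.92, 12.66). So C.x = 27.92.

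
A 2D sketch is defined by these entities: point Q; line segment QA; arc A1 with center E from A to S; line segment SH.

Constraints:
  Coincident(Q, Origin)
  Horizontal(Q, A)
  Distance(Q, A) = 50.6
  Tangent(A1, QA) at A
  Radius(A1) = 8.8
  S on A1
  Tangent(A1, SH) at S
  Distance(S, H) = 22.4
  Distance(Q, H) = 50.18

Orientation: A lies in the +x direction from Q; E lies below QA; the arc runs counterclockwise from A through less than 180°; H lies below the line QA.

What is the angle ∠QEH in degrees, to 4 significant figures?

73.58°

Checks: Q.y = 0.00, A.y = 0.00 ✓; |ES| = 8.800 ✓; ∠(ES, SH) = 90.00° ✓; |SH| = 22.40 ✓; |QH| = 50.18 ✓.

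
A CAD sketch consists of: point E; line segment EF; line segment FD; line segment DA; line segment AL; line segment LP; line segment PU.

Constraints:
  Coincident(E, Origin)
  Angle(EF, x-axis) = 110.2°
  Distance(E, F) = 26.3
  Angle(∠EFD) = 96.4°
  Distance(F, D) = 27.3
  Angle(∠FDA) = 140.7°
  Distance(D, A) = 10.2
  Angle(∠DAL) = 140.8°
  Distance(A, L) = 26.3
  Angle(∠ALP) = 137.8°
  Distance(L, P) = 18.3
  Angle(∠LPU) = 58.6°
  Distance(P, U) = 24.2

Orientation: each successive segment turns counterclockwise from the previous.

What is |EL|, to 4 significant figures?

43.79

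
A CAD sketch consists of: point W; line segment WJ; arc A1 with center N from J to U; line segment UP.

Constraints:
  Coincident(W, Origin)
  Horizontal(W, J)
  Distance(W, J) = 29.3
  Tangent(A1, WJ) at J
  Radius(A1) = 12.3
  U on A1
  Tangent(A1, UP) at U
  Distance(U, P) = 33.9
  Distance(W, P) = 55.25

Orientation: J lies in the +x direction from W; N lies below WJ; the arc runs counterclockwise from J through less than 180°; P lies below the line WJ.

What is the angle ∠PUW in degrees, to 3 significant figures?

148°

Checks: |NU| = 12.30 ✓; ∠(NU, UP) = 90.00° ✓; |UP| = 33.90 ✓; |WP| = 55.25 ✓.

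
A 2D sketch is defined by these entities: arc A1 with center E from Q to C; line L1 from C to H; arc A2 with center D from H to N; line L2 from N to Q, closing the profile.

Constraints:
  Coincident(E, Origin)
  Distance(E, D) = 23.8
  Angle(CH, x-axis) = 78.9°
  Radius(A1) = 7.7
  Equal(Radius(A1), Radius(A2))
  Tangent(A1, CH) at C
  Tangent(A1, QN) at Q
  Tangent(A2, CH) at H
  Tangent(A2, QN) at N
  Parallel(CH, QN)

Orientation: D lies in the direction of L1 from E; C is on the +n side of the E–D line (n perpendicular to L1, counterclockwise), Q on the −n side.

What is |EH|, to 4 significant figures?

25.01

The slot axis is L1's direction at 78.9°, so u = (cos 78.9°, sin 78.9°) = (0.1925, 0.9813) and n = (−sin 78.9°, cos 78.9°) = (-0.9813, 0.1925). E is at the origin and D lies 23.8 along u from E, so D = 23.8·u = (4.582, 23.35). Tangency of A1 to both parallel lines with radius 7.7 puts C and Q at E ± 7.7·n: C = (-7.556, 1.482), Q = (7.556, -1.482). Equal radii place H and N the same way about D: H = D + 7.7·n = (-2.974, 24.84), N = D − 7.7·n = (12.14, 21.87). Then |EH| = |H − E| = 25.01.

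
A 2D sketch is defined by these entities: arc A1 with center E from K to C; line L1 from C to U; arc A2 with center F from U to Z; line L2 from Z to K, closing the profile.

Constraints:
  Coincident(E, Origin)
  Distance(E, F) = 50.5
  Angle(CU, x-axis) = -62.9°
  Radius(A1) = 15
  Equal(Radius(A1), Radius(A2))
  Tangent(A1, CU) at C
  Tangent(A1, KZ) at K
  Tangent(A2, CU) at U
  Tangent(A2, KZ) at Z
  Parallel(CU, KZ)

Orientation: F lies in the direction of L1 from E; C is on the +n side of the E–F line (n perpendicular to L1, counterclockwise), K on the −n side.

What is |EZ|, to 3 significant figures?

52.7

The slot axis is L1's direction at -62.9°, so u = (cos -62.9°, sin -62.9°) = (0.456, -0.890) and n = (−sin -62.9°, cos -62.9°) = (0.890, 0.456). E is at the origin and F lies 50.5 along u from E, so F = 50.5·u = (23.0, -45.0). Tangency of A1 to both parallel lines with radius 15.0 puts C and K at E ± 15.0·n: C = (13.4, 6.83), K = (-13.4, -6.83). Equal radii place U and Z the same way about F: U = F + 15.0·n = (36.4, -38.1), Z = F − 15.0·n = (9.65, -51.8). Then |EZ| = |Z − E| = 52.7.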